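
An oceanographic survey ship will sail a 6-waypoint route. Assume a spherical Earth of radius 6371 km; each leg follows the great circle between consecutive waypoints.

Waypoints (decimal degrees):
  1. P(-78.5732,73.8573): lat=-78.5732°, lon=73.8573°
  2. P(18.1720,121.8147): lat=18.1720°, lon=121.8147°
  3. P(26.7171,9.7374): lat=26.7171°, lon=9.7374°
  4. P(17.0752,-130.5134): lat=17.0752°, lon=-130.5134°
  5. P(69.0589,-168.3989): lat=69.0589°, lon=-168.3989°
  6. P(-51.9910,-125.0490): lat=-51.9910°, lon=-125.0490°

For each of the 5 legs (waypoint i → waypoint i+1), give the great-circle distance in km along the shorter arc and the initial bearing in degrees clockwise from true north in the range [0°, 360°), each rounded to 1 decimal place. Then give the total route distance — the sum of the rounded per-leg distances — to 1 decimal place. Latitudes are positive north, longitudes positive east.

Leg 1: dist=11158.2 km, bearing=45.8°
Leg 2: dist=11152.7 km, bearing=302.7°
Leg 3: dist=13525.0 km, bearing=314.1°
Leg 4: dist=6343.9 km, bearing=344.8°
Leg 5: dist=13916.9 km, bearing=148.9°
Total: 56096.7 km

Leg 1: φ1=-1.3713610, φ2=0.3171612, Δφ=1.6885223, Δλ=0.8370145 rad; a=sin²(Δφ/2)+cosφ1·cosφ2·sin²(Δλ/2)=0.5898156701; c=2·atan2(√a, √(1-a))=1.751408010; dist=6371·c=11158.220 ≈ 11158.2 km; running total=11158.2 km
Leg 1 bearing: y=sinΔλ·cosφ2=0.70560727, x=cosφ1·sinφ2-sinφ1·cosφ2·cosΔλ=0.68545675; θ=atan2(y, x)=45.8299° ≈ 45.8°
Leg 2: φ1=0.3171612, φ2=0.4663014, Δφ=0.1491401, Δλ=-1.9561179 rad; a=sin²(Δφ/2)+cosφ1·cosφ2·sin²(Δλ/2)=0.5893862009; c=2·atan2(√a, √(1-a))=1.750534938; dist=6371·c=11152.658 ≈ 11152.7 km; running total=22310.9 km
Leg 2 bearing: y=sinΔλ·cosφ2=-0.82774296, x=cosφ1·sinφ2-sinφ1·cosφ2·cosΔλ=0.53186654; θ=atan2(y, x)=-57.2772° <0 so +360° → 302.7228° ≈ 302.7°
Leg 3: φ1=0.4663014, φ2=0.2980185, Δφ=-0.1682829, Δλ=-2.4478382 rad; a=sin²(Δφ/2)+cosφ1·cosφ2·sin²(Δλ/2)=0.7622416668; c=2·atan2(√a, √(1-a))=2.122904498; dist=6371·c=13525.025 ≈ 13525.0 km; running total=35835.9 km
Leg 3 bearing: y=sinΔλ·cosφ2=-0.61124240, x=cosφ1·sinφ2-sinφ1·cosφ2·cosΔλ=0.59270563; θ=atan2(y, x)=-45.8821° <0 so +360° → 314.1179° ≈ 314.1°
Leg 4: φ1=0.2980185, φ2=1.2053052, Δφ=0.9072867, Δλ=-0.6612267 rad; a=sin²(Δφ/2)+cosφ1·cosφ2·sin²(Δλ/2)=0.2280607197; c=2·atan2(√a, √(1-a))=0.995744169; dist=6371·c=6343.886 ≈ 6343.9 km; running total=42179.8 km
Leg 4 bearing: y=sinΔλ·cosφ2=-0.21947909, x=cosφ1·sinφ2-sinφ1·cosφ2·cosΔλ=0.80995373; θ=atan2(y, x)=-15.1618° <0 so +360° → 344.8382° ≈ 344.8°
Leg 5: φ1=1.2053052, φ2=-0.9074141, Δφ=-2.1127193, Δλ=0.7565985 rad; a=sin²(Δφ/2)+cosφ1·cosφ2·sin²(Δλ/2)=0.7879147439; c=2·atan2(√a, √(1-a))=2.184414690; dist=6371·c=13916.906 ≈ 13916.9 km; running total=56096.7 km
Leg 5 bearing: y=sinΔλ·cosφ2=0.42270697, x=cosφ1·sinφ2-sinφ1·cosφ2·cosΔλ=-0.69981370; θ=atan2(y, x)=148.8669° ≈ 148.9°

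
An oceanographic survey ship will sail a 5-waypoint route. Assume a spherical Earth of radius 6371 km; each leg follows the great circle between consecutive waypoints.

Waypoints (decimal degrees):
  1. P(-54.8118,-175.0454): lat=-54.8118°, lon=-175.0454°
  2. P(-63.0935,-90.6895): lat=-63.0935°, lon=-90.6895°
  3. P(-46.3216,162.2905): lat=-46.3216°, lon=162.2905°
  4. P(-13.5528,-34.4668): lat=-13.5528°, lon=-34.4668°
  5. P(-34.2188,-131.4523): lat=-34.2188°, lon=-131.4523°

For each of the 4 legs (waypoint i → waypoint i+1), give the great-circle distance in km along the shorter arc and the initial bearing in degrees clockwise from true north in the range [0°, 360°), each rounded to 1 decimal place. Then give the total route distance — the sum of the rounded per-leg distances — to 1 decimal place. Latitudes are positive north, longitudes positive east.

Leg 1: φ1=-0.9566464, φ2=-1.1011893, Δφ=-0.1445429, Δλ=1.4722882 rad; a=sin²(Δφ/2)+cosφ1·cosφ2·sin²(Δλ/2)=0.1227804296; c=2·atan2(√a, √(1-a))=0.715997114; dist=6371·c=4561.618 ≈ 4561.6 km; running total=4561.6 km
Leg 1 bearing: y=sinΔλ·cosφ2=0.45034198, x=cosφ1·sinφ2-sinφ1·cosφ2·cosΔλ=-0.47750778; θ=atan2(y, x)=136.6770° ≈ 136.7°
Leg 2: φ1=-1.1011893, φ2=-0.8084644, Δφ=0.2927249, Δλ=4.4153339 rad; a=sin²(Δφ/2)+cosφ1·cosφ2·sin²(Δλ/2)=0.2232712890; c=2·atan2(√a, √(1-a))=0.984286610; dist=6371·c=6270.890 ≈ 6270.9 km; running total=10832.5 km
Leg 2 bearing: y=sinΔλ·cosφ2=-0.66036292, x=cosφ1·sinφ2-sinφ1·cosφ2·cosΔλ=-0.50754871; θ=atan2(y, x)=-127.5455° <0 so +360° → 232.4545° ≈ 232.5°
Leg 3: φ1=-0.8084644, φ2=-0.2365410, Δφ=0.5719235, Δλ=-3.4340627 rad; a=sin²(Δφ/2)+cosφ1·cosφ2·sin²(Δλ/2)=0.7366934354; c=2·atan2(√a, √(1-a))=2.063928132; dist=6371·c=13149.286 ≈ 13149.3 km; running total=23981.8 km
Leg 3 bearing: y=sinΔλ·cosφ2=0.28028987, x=cosφ1·sinφ2-sinφ1·cosφ2·cosΔλ=-0.83507033; θ=atan2(y, x)=161.4458° ≈ 161.4°
Leg 4: φ1=-0.2365410, φ2=-0.5972307, Δφ=-0.3606897, Δλ=-1.6927163 rad; a=sin²(Δφ/2)+cosφ1·cosφ2·sin²(Δλ/2)=0.4829911531; c=2·atan2(√a, √(1-a))=1.536772069; dist=6371·c=9790.775 ≈ 9790.8 km; running total=33772.6 km
Leg 4 bearing: y=sinΔλ·cosφ2=-0.82075802, x=cosφ1·sinφ2-sinφ1·cosφ2·cosΔλ=-0.57026229; θ=atan2(y, x)=-124.7916° <0 so +360° → 235.2084° ≈ 235.2°

Leg 1: dist=4561.6 km, bearing=136.7°
Leg 2: dist=6270.9 km, bearing=232.5°
Leg 3: dist=13149.3 km, bearing=161.4°
Leg 4: dist=9790.8 km, bearing=235.2°
Total: 33772.6 km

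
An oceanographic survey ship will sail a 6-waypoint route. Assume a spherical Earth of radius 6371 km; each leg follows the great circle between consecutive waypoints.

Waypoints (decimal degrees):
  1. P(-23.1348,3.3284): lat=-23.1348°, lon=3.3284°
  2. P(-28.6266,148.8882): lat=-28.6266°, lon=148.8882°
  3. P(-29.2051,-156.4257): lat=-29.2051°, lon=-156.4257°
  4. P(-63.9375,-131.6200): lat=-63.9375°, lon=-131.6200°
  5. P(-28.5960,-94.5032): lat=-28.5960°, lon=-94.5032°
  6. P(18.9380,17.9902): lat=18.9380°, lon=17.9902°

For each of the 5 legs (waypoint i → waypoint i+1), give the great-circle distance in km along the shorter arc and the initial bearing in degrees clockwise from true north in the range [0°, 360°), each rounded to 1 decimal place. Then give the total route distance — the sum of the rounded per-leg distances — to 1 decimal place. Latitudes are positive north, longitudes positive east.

Leg 1: dist=13178.7 km, bearing=145.6°
Leg 2: dist=5272.5 km, bearing=104.7°
Leg 3: dist=4241.6 km, bearing=162.6°
Leg 4: dist=4723.1 km, bearing=51.7°
Leg 5: dist=13146.9 km, bearing=82.7°
Total: 40562.8 km

Leg 1: φ1=-0.4037784, φ2=-0.4996284, Δφ=-0.0958500, Δλ=2.5404978 rad; a=sin²(Δφ/2)+cosφ1·cosφ2·sin²(Δλ/2)=0.7387268804; c=2·atan2(√a, √(1-a))=2.068550873; dist=6371·c=13178.738 ≈ 13178.7 km; running total=13178.7 km
Leg 1 bearing: y=sinΔλ·cosφ2=0.49641383, x=cosφ1·sinφ2-sinφ1·cosφ2·cosΔλ=-0.72499049; θ=atan2(y, x)=145.5999° ≈ 145.6°
Leg 2: φ1=-0.4996284, φ2=-0.5097252, Δφ=-0.0100967, Δλ=-5.3287328 rad; a=sin²(Δφ/2)+cosφ1·cosφ2·sin²(Δλ/2)=0.1616678537; c=2·atan2(√a, √(1-a))=0.827573594; dist=6371·c=5272.471 ≈ 5272.5 km; running total=18451.2 km
Leg 2 bearing: y=sinΔλ·cosφ2=0.71226669, x=cosφ1·sinφ2-sinφ1·cosφ2·cosΔλ=-0.18655187; θ=atan2(y, x)=104.6768° ≈ 104.7°
Leg 3: φ1=-0.5097252, φ2=-1.1159199, Δφ=-0.6061947, Δλ=0.4329411 rad; a=sin²(Δφ/2)+cosφ1·cosφ2·sin²(Δλ/2)=0.1067806938; c=2·atan2(√a, √(1-a))=0.665774539; dist=6371·c=4241.6496 ≈ 4241.6 km; running total=22692.8 km
Leg 3 bearing: y=sinΔλ·cosφ2=0.18432650, x=cosφ1·sinφ2-sinφ1·cosφ2·cosΔλ=-0.58952358; θ=atan2(y, x)=162.6371° ≈ 162.6°
Leg 4: φ1=-1.1159199, φ2=-0.4990944, Δφ=0.6168255, Δλ=0.6478104 rad; a=sin²(Δφ/2)+cosφ1·cosφ2·sin²(Δλ/2)=0.1312164824; c=2·atan2(√a, √(1-a))=0.741336024; dist=6371·c=4723.052 ≈ 4723.1 km; running total=27415.9 km
Leg 4 bearing: y=sinΔλ·cosφ2=0.52983181, x=cosφ1·sinφ2-sinφ1·cosφ2·cosΔλ=0.41865632; θ=atan2(y, x)=51.6853° ≈ 51.7°
Leg 5: φ1=-0.4990944, φ2=0.3305305, Δφ=0.8296248, Δλ=1.9633802 rad; a=sin²(Δφ/2)+cosφ1·cosφ2·sin²(Δλ/2)=0.7365316549; c=2·atan2(√a, √(1-a))=2.063560843; dist=6371·c=13146.946 ≈ 13146.9 km; running total=40562.8 km
Leg 5 bearing: y=sinΔλ·cosφ2=0.87391192, x=cosφ1·sinφ2-sinφ1·cosφ2·cosΔλ=0.11175447; θ=atan2(y, x)=82.7127° ≈ 82.7°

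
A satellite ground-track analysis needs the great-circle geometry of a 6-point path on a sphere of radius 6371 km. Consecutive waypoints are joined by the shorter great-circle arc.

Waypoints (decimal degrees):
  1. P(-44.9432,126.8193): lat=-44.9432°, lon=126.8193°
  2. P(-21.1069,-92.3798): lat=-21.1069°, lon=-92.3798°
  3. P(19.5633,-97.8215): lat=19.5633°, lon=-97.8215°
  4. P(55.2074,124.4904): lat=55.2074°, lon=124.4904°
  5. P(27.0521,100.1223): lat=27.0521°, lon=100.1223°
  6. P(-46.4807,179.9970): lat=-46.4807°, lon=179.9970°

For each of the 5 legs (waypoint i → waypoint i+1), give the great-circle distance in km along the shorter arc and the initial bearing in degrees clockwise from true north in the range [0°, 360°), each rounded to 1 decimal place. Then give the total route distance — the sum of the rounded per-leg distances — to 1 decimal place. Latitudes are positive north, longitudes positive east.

Leg 1: φ1=-0.7844068, φ2=-0.3683849, Δφ=0.4160219, Δλ=-3.8257460 rad; a=sin²(Δφ/2)+cosφ1·cosφ2·sin²(Δλ/2)=0.6286677035; c=2·atan2(√a, √(1-a))=1.831060055; dist=6371·c=11665.684 ≈ 11665.7 km; running total=11665.7 km
Leg 1 bearing: y=sinΔλ·cosφ2=0.58961521, x=cosφ1·sinφ2-sinφ1·cosφ2·cosΔλ=-0.76559284; θ=atan2(y, x)=142.3986° ≈ 142.4°
Leg 2: φ1=-0.3683849, φ2=0.3414440, Δφ=0.7098289, Δλ=-0.0949756 rad; a=sin²(Δφ/2)+cosφ1·cosφ2·sin²(Δλ/2)=0.1227441616; c=2·atan2(√a, √(1-a))=0.715886596; dist=6371·c=4560.914 ≈ 4560.9 km; running total=16226.6 km
Leg 2 bearing: y=sinΔλ·cosφ2=-0.08935836, x=cosφ1·sinφ2-sinφ1·cosφ2·cosΔλ=0.65017476; θ=atan2(y, x)=-7.8256° <0 so +360° → 352.1744° ≈ 352.2°
Leg 3: φ1=0.3414440, φ2=0.9635509, Δφ=0.6221069, Δλ=3.8800746 rad; a=sin²(Δφ/2)+cosφ1·cosφ2·sin²(Δλ/2)=0.5613077801; c=2·atan2(√a, √(1-a))=1.693721230; dist=6371·c=10790.698 ≈ 10790.7 km; running total=27017.3 km
Leg 3 bearing: y=sinΔλ·cosφ2=-0.38411364, x=cosφ1·sinφ2-sinφ1·cosφ2·cosΔλ=0.91510772; θ=atan2(y, x)=-22.7701° <0 so +360° → 337.2299° ≈ 337.2°
Leg 4: φ1=0.9635509, φ2=0.4721482, Δφ=-0.4914027, Δλ=-0.4253036 rad; a=sin²(Δφ/2)+cosφ1·cosφ2·sin²(Δλ/2)=0.0818000251; c=2·atan2(√a, √(1-a))=0.580114401; dist=6371·c=3695.909 ≈ 3695.9 km; running total=30713.2 km
Leg 4 bearing: y=sinΔλ·cosφ2=-0.36745644, x=cosφ1·sinφ2-sinφ1·cosφ2·cosΔλ=-0.40670738; θ=atan2(y, x)=-137.9025° <0 so +360° → 222.0975° ≈ 222.1°
Leg 5: φ1=0.4721482, φ2=-0.8112413, Δφ=-1.2833895, Δλ=1.3940765 rad; a=sin²(Δφ/2)+cosφ1·cosφ2·sin²(Δλ/2)=0.6109914513; c=2·atan2(√a, √(1-a))=1.794643969; dist=6371·c=11433.677 ≈ 11433.7 km; running total=42146.9 km
Leg 5 bearing: y=sinΔλ·cosφ2=0.67787440, x=cosφ1·sinφ2-sinφ1·cosφ2·cosΔλ=-0.70086368; θ=atan2(y, x)=135.9553° ≈ 136.0°

Leg 1: dist=11665.7 km, bearing=142.4°
Leg 2: dist=4560.9 km, bearing=352.2°
Leg 3: dist=10790.7 km, bearing=337.2°
Leg 4: dist=3695.9 km, bearing=222.1°
Leg 5: dist=11433.7 km, bearing=136.0°
Total: 42146.9 km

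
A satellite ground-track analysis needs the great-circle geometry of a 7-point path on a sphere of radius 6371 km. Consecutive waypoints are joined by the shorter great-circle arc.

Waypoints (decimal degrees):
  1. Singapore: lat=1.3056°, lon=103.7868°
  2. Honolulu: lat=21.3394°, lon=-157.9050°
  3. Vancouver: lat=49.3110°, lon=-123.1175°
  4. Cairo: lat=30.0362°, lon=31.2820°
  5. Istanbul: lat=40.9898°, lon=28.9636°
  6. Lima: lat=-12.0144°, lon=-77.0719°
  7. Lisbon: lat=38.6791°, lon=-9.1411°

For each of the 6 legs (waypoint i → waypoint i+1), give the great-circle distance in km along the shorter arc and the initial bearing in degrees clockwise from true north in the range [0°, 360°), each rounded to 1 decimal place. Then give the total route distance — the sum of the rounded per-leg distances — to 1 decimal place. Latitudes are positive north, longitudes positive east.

Leg 1: dist=10814.1 km, bearing=68.3°
Leg 2: dist=4361.8 km, bearing=36.0°
Leg 3: dist=10834.6 km, bearing=22.2°
Leg 4: dist=1235.8 km, bearing=350.9°
Leg 5: dist=12221.0 km, bearing=271.2°
Leg 6: dist=9004.4 km, bearing=47.1°
Total: 48471.7 km

Leg 1: φ1=0.0227870, φ2=0.3724428, Δφ=0.3496558, Δλ=-4.5673835 rad; a=sin²(Δφ/2)+cosφ1·cosφ2·sin²(Δλ/2)=0.5631324943; c=2·atan2(√a, √(1-a))=1.697399249; dist=6371·c=10814.131 ≈ 10814.1 km; running total=10814.1 km
Leg 1 bearing: y=sinΔλ·cosφ2=0.92166585, x=cosφ1·sinφ2-sinφ1·cosφ2·cosΔλ=0.36686403; θ=atan2(y, x)=68.2952° ≈ 68.3°
Leg 2: φ1=0.3724428, φ2=0.8606393, Δφ=0.4881965, Δλ=0.6071564 rad; a=sin²(Δφ/2)+cosφ1·cosφ2·sin²(Δλ/2)=0.1126761918; c=2·atan2(√a, √(1-a))=0.684638644; dist=6371·c=4361.833 ≈ 4361.8 km; running total=15175.9 km
Leg 2 bearing: y=sinΔλ·cosφ2=0.37196153, x=cosφ1·sinφ2-sinφ1·cosφ2·cosΔλ=0.51143493; θ=atan2(y, x)=36.0280° ≈ 36.0°
Leg 3: φ1=0.8606393, φ2=0.5242306, Δφ=-0.3364087, Δλ=2.6947796 rad; a=sin²(Δφ/2)+cosφ1·cosφ2·sin²(Δλ/2)=0.5647245339; c=2·atan2(√a, √(1-a))=1.700609679; dist=6371·c=10834.584 ≈ 10834.6 km; running total=26010.5 km
Leg 3 bearing: y=sinΔλ·cosφ2=0.37406748, x=cosφ1·sinφ2-sinφ1·cosφ2·cosΔλ=0.91832264; θ=atan2(y, x)=22.1629° ≈ 22.2°
Leg 4: φ1=0.5242306, φ2=0.7154070, Δφ=0.1911764, Δλ=-0.0404637 rad; a=sin²(Δφ/2)+cosφ1·cosφ2·sin²(Δλ/2)=0.0093767506; c=2·atan2(√a, √(1-a))=0.193971193; dist=6371·c=1235.790 ≈ 1235.8 km; running total=27246.3 km
Leg 4 bearing: y=sinΔλ·cosφ2=-0.03053474, x=cosφ1·sinφ2-sinφ1·cosφ2·cosΔλ=0.19032325; θ=atan2(y, x)=-9.1146° <0 so +360° → 350.8854° ≈ 350.9°
Leg 5: φ1=0.7154070, φ2=-0.2096908, Δφ=-0.9250978, Δλ=-1.8506686 rad; a=sin²(Δφ/2)+cosφ1·cosφ2·sin²(Δλ/2)=0.6702381107; c=2·atan2(√a, √(1-a))=1.918219660; dist=6371·c=12220.977 ≈ 12221.0 km; running total=39467.3 km
Leg 5 bearing: y=sinΔλ·cosφ2=-0.94003834, x=cosφ1·sinφ2-sinφ1·cosφ2·cosΔλ=0.02009632; θ=atan2(y, x)=-88.7753° <0 so +360° → 271.2247° ≈ 271.2°
Leg 6: φ1=-0.2096908, φ2=0.6750776, Δφ=0.8847685, Δλ=1.1856161 rad; a=sin²(Δφ/2)+cosφ1·cosφ2·sin²(Δλ/2)=0.4216004296; c=2·atan2(√a, √(1-a))=1.413347462; dist=6371·c=9004.437 ≈ 9004.4 km; running total=48471.7 km
Leg 6 bearing: y=sinΔλ·cosφ2=0.72346016, x=cosφ1·sinφ2-sinφ1·cosφ2·cosΔλ=0.67232390; θ=atan2(y, x)=47.0982° ≈ 47.1°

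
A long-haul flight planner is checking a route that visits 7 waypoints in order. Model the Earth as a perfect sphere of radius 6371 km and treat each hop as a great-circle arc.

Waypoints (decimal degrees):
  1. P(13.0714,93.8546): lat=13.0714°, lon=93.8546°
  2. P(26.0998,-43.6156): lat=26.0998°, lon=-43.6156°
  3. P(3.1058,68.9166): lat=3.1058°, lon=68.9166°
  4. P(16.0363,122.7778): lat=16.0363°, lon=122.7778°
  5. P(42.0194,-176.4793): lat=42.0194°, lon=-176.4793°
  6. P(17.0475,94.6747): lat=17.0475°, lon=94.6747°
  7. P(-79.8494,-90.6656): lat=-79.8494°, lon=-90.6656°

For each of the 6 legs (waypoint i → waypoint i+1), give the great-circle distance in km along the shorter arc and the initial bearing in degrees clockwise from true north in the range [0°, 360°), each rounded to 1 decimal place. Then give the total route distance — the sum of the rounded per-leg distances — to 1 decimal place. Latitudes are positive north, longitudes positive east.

Leg 1: φ1=0.2281390, φ2=0.4555274, Δφ=0.2273885, Δλ=-2.3993076 rad; a=sin²(Δφ/2)+cosφ1·cosφ2·sin²(Δλ/2)=0.7725676385; c=2·atan2(√a, √(1-a))=2.147346794; dist=6371·c=13680.746 ≈ 13680.7 km; running total=13680.7 km
Leg 1 bearing: y=sinΔλ·cosφ2=-0.60704395, x=cosφ1·sinφ2-sinφ1·cosφ2·cosΔλ=0.57820859; θ=atan2(y, x)=-46.3936° <0 so +360° → 313.6064° ≈ 313.6°
Leg 2: φ1=0.4555274, φ2=0.0542064, Δφ=-0.4013210, Δλ=1.9640574 rad; a=sin²(Δφ/2)+cosφ1·cosφ2·sin²(Δλ/2)=0.6598929677; c=2·atan2(√a, √(1-a))=1.896299877; dist=6371·c=12081.327 ≈ 12081.3 km; running total=25762.0 km
Leg 2 bearing: y=sinΔλ·cosφ2=0.92230763, x=cosφ1·sinφ2-sinφ1·cosφ2·cosΔλ=0.21699213; θ=atan2(y, x)=76.7607° ≈ 76.8°
Leg 3: φ1=0.0542064, φ2=0.2798862, Δφ=0.2256798, Δλ=0.9400553 rad; a=sin²(Δφ/2)+cosφ1·cosφ2·sin²(Δλ/2)=0.2095354471; c=2·atan2(√a, √(1-a))=0.950926628; dist=6371·c=6058.354 ≈ 6058.4 km; running total=31820.4 km
Leg 3 bearing: y=sinΔλ·cosφ2=0.77616482, x=cosφ1·sinφ2-sinφ1·cosφ2·cosΔλ=0.24513169; θ=atan2(y, x)=72.4726° ≈ 72.5°
Leg 4: φ1=0.2798862, φ2=0.7333769, Δφ=0.4534906, Δλ=-5.2230217 rad; a=sin²(Δφ/2)+cosφ1·cosφ2·sin²(Δλ/2)=0.2330642524; c=2·atan2(√a, √(1-a))=1.007623758; dist=6371·c=6419.571 ≈ 6419.6 km; running total=38240.0 km
Leg 4 bearing: y=sinΔλ·cosφ2=0.64814819, x=cosφ1·sinφ2-sinφ1·cosφ2·cosΔλ=0.54303328; θ=atan2(y, x)=50.0430° ≈ 50.0°
Leg 5: φ1=0.7333769, φ2=0.2975350, Δφ=-0.4358419, Δλ=4.7325301 rad; a=sin²(Δφ/2)+cosφ1·cosφ2·sin²(Δλ/2)=0.3947280967; c=2·atan2(√a, √(1-a))=1.358665124; dist=6371·c=8656.056 ≈ 8656.1 km; running total=46896.1 km
Leg 5 bearing: y=sinΔλ·cosφ2=-0.95586813, x=cosφ1·sinφ2-sinφ1·cosφ2·cosΔλ=0.20490834; θ=atan2(y, x)=-77.9007° <0 so +360° → 282.0993° ≈ 282.1°
Leg 6: φ1=0.2975350, φ2=-1.3936349, Δφ=-1.6911699, Δλ=-3.2347985 rad; a=sin²(Δφ/2)+cosφ1·cosφ2·sin²(Δλ/2)=0.7281685436; c=2·atan2(√a, √(1-a))=2.044670634; dist=6371·c=13026.597 ≈ 13026.6 km; running total=59922.7 km
Leg 6 bearing: y=sinΔλ·cosφ2=0.01640246, x=cosφ1·sinφ2-sinφ1·cosφ2·cosΔλ=-0.88965579; θ=atan2(y, x)=178.9438° ≈ 178.9°

Leg 1: dist=13680.7 km, bearing=313.6°
Leg 2: dist=12081.3 km, bearing=76.8°
Leg 3: dist=6058.4 km, bearing=72.5°
Leg 4: dist=6419.6 km, bearing=50.0°
Leg 5: dist=8656.1 km, bearing=282.1°
Leg 6: dist=13026.6 km, bearing=178.9°
Total: 59922.7 km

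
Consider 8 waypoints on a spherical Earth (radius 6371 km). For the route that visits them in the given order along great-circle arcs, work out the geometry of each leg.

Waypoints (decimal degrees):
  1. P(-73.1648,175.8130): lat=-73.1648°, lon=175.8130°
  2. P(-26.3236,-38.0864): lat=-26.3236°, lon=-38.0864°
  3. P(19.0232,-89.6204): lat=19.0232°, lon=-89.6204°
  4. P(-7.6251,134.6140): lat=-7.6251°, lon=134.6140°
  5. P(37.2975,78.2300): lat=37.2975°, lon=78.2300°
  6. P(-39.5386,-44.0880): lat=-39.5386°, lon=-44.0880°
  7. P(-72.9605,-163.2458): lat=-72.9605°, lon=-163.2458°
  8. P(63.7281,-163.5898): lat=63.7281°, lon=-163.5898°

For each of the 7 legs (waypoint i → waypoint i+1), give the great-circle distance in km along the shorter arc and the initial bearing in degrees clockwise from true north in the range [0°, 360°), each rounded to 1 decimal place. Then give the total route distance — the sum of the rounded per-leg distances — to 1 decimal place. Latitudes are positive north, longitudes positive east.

Leg 1: dist=8666.3 km, bearing=149.3°
Leg 2: dist=7506.5 km, bearing=306.8°
Leg 3: dist=15079.4 km, bearing=278.7°
Leg 4: dist=7687.9 km, bearing=314.9°
Leg 5: dist=15071.3 km, bearing=248.5°
Leg 6: dist=6682.4 km, bearing=197.2°
Leg 7: dist=15199.1 km, bearing=359.8°
Total: 75892.9 km

Leg 1: φ1=-1.2769667, φ2=-0.4594335, Δφ=0.8175332, Δλ=-3.7332488 rad; a=sin²(Δφ/2)+cosφ1·cosφ2·sin²(Δλ/2)=0.3955134621; c=2·atan2(√a, √(1-a))=1.360271594; dist=6371·c=8666.290 ≈ 8666.3 km; running total=8666.3 km
Leg 1 bearing: y=sinΔλ·cosφ2=0.49990130, x=cosφ1·sinφ2-sinφ1·cosφ2·cosΔλ=-0.84049327; θ=atan2(y, x)=149.2570° ≈ 149.3°
Leg 2: φ1=-0.4594335, φ2=0.3320175, Δφ=0.7914510, Δλ=-0.8994380 rad; a=sin²(Δφ/2)+cosφ1·cosφ2·sin²(Δλ/2)=0.3087216799; c=2·atan2(√a, √(1-a))=1.178234480; dist=6371·c=7506.532 ≈ 7506.5 km; running total=16172.8 km
Leg 2 bearing: y=sinΔλ·cosφ2=-0.74021642, x=cosφ1·sinφ2-sinφ1·cosφ2·cosΔλ=0.55292863; θ=atan2(y, x)=-53.2409° <0 so +360° → 306.7591° ≈ 306.8°
Leg 3: φ1=0.3320175, φ2=-0.1330831, Δφ=-0.4651006, Δλ=3.9136286 rad; a=sin²(Δφ/2)+cosφ1·cosφ2·sin²(Δλ/2)=0.8573114811; c=2·atan2(√a, √(1-a))=2.366881282; dist=6371·c=15079.401 ≈ 15079.4 km; running total=31252.2 km
Leg 3 bearing: y=sinΔλ·cosφ2=-0.69142692, x=cosφ1·sinφ2-sinφ1·cosφ2·cosΔλ=0.10603222; θ=atan2(y, x)=-81.2815° <0 so +360° → 278.7185° ≈ 278.7°
Leg 4: φ1=-0.1330831, φ2=0.6509642, Δφ=0.7840473, Δλ=-0.9840864 rad; a=sin²(Δφ/2)+cosφ1·cosφ2·sin²(Δλ/2)=0.3219453605; c=2·atan2(√a, √(1-a))=1.206695427; dist=6371·c=7687.857 ≈ 7687.9 km; running total=38940.1 km
Leg 4 bearing: y=sinΔλ·cosφ2=-0.66246582, x=cosφ1·sinφ2-sinφ1·cosφ2·cosΔλ=0.65903355; θ=atan2(y, x)=-45.1488° <0 so +360° → 314.8512° ≈ 314.9°
Leg 5: φ1=0.6509642, φ2=-0.6900788, Δφ=-1.3410429, Δλ=-2.1348518 rad; a=sin²(Δφ/2)+cosφ1·cosφ2·sin²(Δλ/2)=0.8568647888; c=2·atan2(√a, √(1-a))=2.365604956; dist=6371·c=15071.269 ≈ 15071.3 km; running total=54011.4 km
Leg 5 bearing: y=sinΔλ·cosφ2=-0.65173295, x=cosφ1·sinφ2-sinφ1·cosφ2·cosΔλ=-0.25658185; θ=atan2(y, x)=-111.4891° <0 so +360° → 248.5109° ≈ 248.5°
Leg 6: φ1=-0.6900788, φ2=-1.2734009, Δφ=-0.5833222, Δλ=-2.0796959 rad; a=sin²(Δφ/2)+cosφ1·cosφ2·sin²(Δλ/2)=0.2507250567; c=2·atan2(√a, √(1-a))=1.048871190; dist=6371·c=6682.358 ≈ 6682.4 km; running total=60693.8 km
Leg 6 bearing: y=sinΔλ·cosφ2=-0.25589838, x=cosφ1·sinφ2-sinφ1·cosφ2·cosΔλ=-0.82822945; θ=atan2(y, x)=-162.8304° <0 so +360° → 197.1696° ≈ 197.2°
Leg 7: φ1=-1.2734009, φ2=1.1122652, Δφ=2.3856661, Δλ=-0.0060039 rad; a=sin²(Δφ/2)+cosφ1·cosφ2·sin²(Δλ/2)=0.8638193127; c=2·atan2(√a, √(1-a))=2.385669528; dist=6371·c=15199.101 ≈ 15199.1 km; running total=75892.9 km
Leg 7 bearing: y=sinΔλ·cosφ2=-0.00265751, x=cosφ1·sinφ2-sinφ1·cosφ2·cosΔλ=0.68595551; θ=atan2(y, x)=-0.2220° <0 so +360° → 359.7780° ≈ 359.8°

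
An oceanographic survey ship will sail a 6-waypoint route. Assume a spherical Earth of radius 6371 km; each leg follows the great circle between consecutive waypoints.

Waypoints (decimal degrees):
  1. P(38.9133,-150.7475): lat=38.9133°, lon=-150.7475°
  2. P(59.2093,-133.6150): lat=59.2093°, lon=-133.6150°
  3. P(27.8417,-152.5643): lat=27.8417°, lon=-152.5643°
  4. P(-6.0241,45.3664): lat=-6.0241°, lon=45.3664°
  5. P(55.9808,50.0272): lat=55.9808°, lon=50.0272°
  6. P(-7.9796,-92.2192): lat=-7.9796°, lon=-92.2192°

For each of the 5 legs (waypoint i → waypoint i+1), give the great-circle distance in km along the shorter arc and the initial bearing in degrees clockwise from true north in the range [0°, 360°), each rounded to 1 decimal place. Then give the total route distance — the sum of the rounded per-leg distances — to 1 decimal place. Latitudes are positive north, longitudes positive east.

Leg 1: φ1=0.6791652, φ2=1.0333972, Δφ=0.3542320, Δλ=0.2990185 rad; a=sin²(Δφ/2)+cosφ1·cosφ2·sin²(Δλ/2)=0.0398807289; c=2·atan2(√a, √(1-a))=0.402106753; dist=6371·c=2561.822 ≈ 2561.8 km; running total=2561.8 km
Leg 1 bearing: y=sinΔλ·cosφ2=0.15079776, x=cosφ1·sinφ2-sinφ1·cosφ2·cosΔλ=0.36113856; θ=atan2(y, x)=22.6636° ≈ 22.7°
Leg 2: φ1=1.0333972, φ2=0.4859293, Δφ=-0.5474679, Δλ=-0.3307277 rad; a=sin²(Δφ/2)+cosφ1·cosφ2·sin²(Δλ/2)=0.0853426439; c=2·atan2(√a, √(1-a))=0.592916157; dist=6371·c=3777.469 ≈ 3777.5 km; running total=6339.3 km
Leg 2 bearing: y=sinΔλ·cosφ2=-0.28714088, x=cosφ1·sinφ2-sinφ1·cosφ2·cosΔλ=-0.47936127; θ=atan2(y, x)=-149.0781° <0 so +360° → 210.9219° ≈ 210.9°
Leg 3: φ1=0.4859293, φ2=-0.1051404, Δφ=-0.5910697, Δλ=3.4545424 rad; a=sin²(Δφ/2)+cosφ1·cosφ2·sin²(Δλ/2)=0.9428304509; c=2·atan2(√a, √(1-a))=2.658711748; dist=6371·c=16938.653 ≈ 16938.7 km; running total=23278.0 km
Leg 3 bearing: y=sinΔλ·cosφ2=-0.30616637, x=cosφ1·sinφ2-sinφ1·cosφ2·cosΔλ=0.34909443; θ=atan2(y, x)=-41.2517° <0 so +360° → 318.7483° ≈ 318.7°
Leg 4: φ1=-0.1051404, φ2=0.9770493, Δφ=1.0821897, Δλ=0.0813463 rad; a=sin²(Δφ/2)+cosφ1·cosφ2·sin²(Δλ/2)=0.2662218918; c=2·atan2(√a, √(1-a))=1.084272152; dist=6371·c=6907.898 ≈ 6907.9 km; running total=30185.9 km
Leg 4 bearing: y=sinΔλ·cosφ2=0.04546070, x=cosφ1·sinφ2-sinφ1·cosφ2·cosΔλ=0.88279358; θ=atan2(y, x)=2.9479° ≈ 2.9°
Leg 5: φ1=0.9770493, φ2=-0.1392703, Δφ=-1.1163196, Δλ=-2.4826680 rad; a=sin²(Δφ/2)+cosφ1·cosφ2·sin²(Δλ/2)=0.7765622621; c=2·atan2(√a, √(1-a))=2.156906401; dist=6371·c=13741.651 ≈ 13741.7 km; running total=43927.6 km
Leg 5 bearing: y=sinΔλ·cosφ2=-0.60633872, x=cosφ1·sinφ2-sinφ1·cosφ2·cosΔλ=0.57132007; θ=atan2(y, x)=-46.7032° <0 so +360° → 313.2968° ≈ 313.3°

Leg 1: dist=2561.8 km, bearing=22.7°
Leg 2: dist=3777.5 km, bearing=210.9°
Leg 3: dist=16938.7 km, bearing=318.7°
Leg 4: dist=6907.9 km, bearing=2.9°
Leg 5: dist=13741.7 km, bearing=313.3°
Total: 43927.6 km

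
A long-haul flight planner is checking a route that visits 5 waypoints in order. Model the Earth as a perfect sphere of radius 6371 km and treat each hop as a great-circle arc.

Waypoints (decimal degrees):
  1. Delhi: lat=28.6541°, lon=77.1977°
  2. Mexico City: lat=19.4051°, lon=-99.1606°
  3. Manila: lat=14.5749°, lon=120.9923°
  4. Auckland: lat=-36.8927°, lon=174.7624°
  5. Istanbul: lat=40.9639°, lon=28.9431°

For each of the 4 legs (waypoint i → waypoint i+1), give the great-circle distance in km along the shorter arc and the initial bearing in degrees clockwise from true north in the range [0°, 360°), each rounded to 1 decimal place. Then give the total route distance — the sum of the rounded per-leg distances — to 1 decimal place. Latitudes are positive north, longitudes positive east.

Leg 1: φ1=0.5001084, φ2=0.3386829, Δφ=-0.1614255, Δλ=-3.0780330 rad; a=sin²(Δφ/2)+cosφ1·cosφ2·sin²(Δλ/2)=0.8333455621; c=2·atan2(√a, √(1-a))=2.300556797; dist=6371·c=14656.847 ≈ 14656.8 km; running total=14656.8 km
Leg 1 bearing: y=sinΔλ·cosφ2=-0.05990867, x=cosφ1·sinφ2-sinφ1·cosφ2·cosΔλ=0.74292254; θ=atan2(y, x)=-4.6103° <0 so +360° → 355.3897° ≈ 355.4°
Leg 2: φ1=0.3386829, φ2=0.2543800, Δφ=-0.0843029, Δλ=3.8423930 rad; a=sin²(Δφ/2)+cosφ1·cosφ2·sin²(Δλ/2)=0.8070501215; c=2·atan2(√a, √(1-a))=2.232041740; dist=6371·c=14220.338 ≈ 14220.3 km; running total=28877.1 km
Leg 2 bearing: y=sinΔλ·cosφ2=-0.62407865, x=cosφ1·sinφ2-sinφ1·cosφ2·cosΔλ=0.48312185; θ=atan2(y, x)=-52.2553° <0 so +360° → 307.7447° ≈ 307.7°
Leg 3: φ1=0.2543800, φ2=-0.6438991, Δφ=-0.8982791, Δλ=0.9384653 rad; a=sin²(Δφ/2)+cosφ1·cosφ2·sin²(Δλ/2)=0.3467991181; c=2·atan2(√a, √(1-a))=1.259385654; dist=6371·c=8023.546 ≈ 8023.5 km; running total=36900.6 km
Leg 3 bearing: y=sinΔλ·cosφ2=0.64512893, x=cosφ1·sinφ2-sinφ1·cosφ2·cosΔλ=-0.69994759; θ=atan2(y, x)=137.3338° ≈ 137.3°
Leg 4: φ1=-0.6438991, φ2=0.7149549, Δφ=1.3588540, Δλ=-2.5450269 rad; a=sin²(Δφ/2)+cosφ1·cosφ2·sin²(Δλ/2)=0.9465808898; c=2·atan2(√a, √(1-a))=2.675123456; dist=6371·c=17043.212 ≈ 17043.2 km; running total=53943.8 km
Leg 4 bearing: y=sinΔλ·cosφ2=-0.42423157, x=cosφ1·sinφ2-sinφ1·cosφ2·cosΔλ=0.14929707; θ=atan2(y, x)=-70.6118° <0 so +360° → 289.3882° ≈ 289.4°

Leg 1: dist=14656.8 km, bearing=355.4°
Leg 2: dist=14220.3 km, bearing=307.7°
Leg 3: dist=8023.5 km, bearing=137.3°
Leg 4: dist=17043.2 km, bearing=289.4°
Total: 53943.8 km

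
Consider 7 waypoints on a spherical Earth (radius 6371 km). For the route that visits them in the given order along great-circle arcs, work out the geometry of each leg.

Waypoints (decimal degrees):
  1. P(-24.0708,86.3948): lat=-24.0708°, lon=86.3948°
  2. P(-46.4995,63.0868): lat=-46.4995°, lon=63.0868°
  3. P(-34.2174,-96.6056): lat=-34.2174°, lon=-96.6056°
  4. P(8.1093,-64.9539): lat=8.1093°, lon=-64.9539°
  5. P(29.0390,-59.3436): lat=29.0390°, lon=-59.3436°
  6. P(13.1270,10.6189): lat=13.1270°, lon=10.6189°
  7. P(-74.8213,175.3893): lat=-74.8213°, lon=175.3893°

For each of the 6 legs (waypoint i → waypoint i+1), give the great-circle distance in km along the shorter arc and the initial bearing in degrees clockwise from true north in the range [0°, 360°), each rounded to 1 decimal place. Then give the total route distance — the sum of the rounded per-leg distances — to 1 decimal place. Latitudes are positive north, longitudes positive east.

Leg 1: dist=3245.0 km, bearing=214.0°
Leg 2: dist=10812.0 km, bearing=196.8°
Leg 3: dist=5766.9 km, bearing=41.3°
Leg 4: dist=2400.1 km, bearing=13.4°
Leg 5: dist=7372.0 km, bearing=87.7°
Leg 6: dist=13090.4 km, bearing=175.5°
Total: 42686.4 km

Leg 1: φ1=-0.4201147, φ2=-0.8115694, Δφ=-0.3914547, Δλ=-0.4068013 rad; a=sin²(Δφ/2)+cosφ1·cosφ2·sin²(Δλ/2)=0.0634681682; c=2·atan2(√a, √(1-a))=0.509345847; dist=6371·c=3245.042 ≈ 3245.0 km; running total=3245.0 km
Leg 1 bearing: y=sinΔλ·cosφ2=-0.27236633, x=cosφ1·sinφ2-sinφ1·cosφ2·cosΔλ=-0.40444582; θ=atan2(y, x)=-146.0425° <0 so +360° → 213.9575° ≈ 214.0°
Leg 2: φ1=-0.8115694, φ2=-0.5972063, Δφ=0.2143631, Δλ=-2.7871582 rad; a=sin²(Δφ/2)+cosφ1·cosφ2·sin²(Δλ/2)=0.5629660711; c=2·atan2(√a, √(1-a))=1.697063725; dist=6371·c=10811.993 ≈ 10812.0 km; running total=14057.0 km
Leg 2 bearing: y=sinΔλ·cosφ2=-0.28698737, x=cosφ1·sinφ2-sinφ1·cosφ2·cosΔλ=-0.94962063; θ=atan2(y, x)=-163.1845° <0 so +360° → 196.8155° ≈ 196.8°
Leg 3: φ1=-0.5972063, φ2=0.1415340, Δφ=0.7387403, Δλ=0.5524264 rad; a=sin²(Δφ/2)+cosφ1·cosφ2·sin²(Δλ/2)=0.1912262124; c=2·atan2(√a, √(1-a))=0.905175472; dist=6371·c=5766.873 ≈ 5766.9 km; running total=19823.9 km
Leg 3 bearing: y=sinΔλ·cosφ2=0.51950710, x=cosφ1·sinφ2-sinφ1·cosφ2·cosΔλ=0.59054836; θ=atan2(y, x)=41.3382° ≈ 41.3°
Leg 4: φ1=0.1415340, φ2=0.5068262, Δφ=0.3652922, Δλ=0.0979182 rad; a=sin²(Δφ/2)+cosφ1·cosφ2·sin²(Δλ/2)=0.0350633398; c=2·atan2(√a, √(1-a))=0.376727983; dist=6371·c=2400.134 ≈ 2400.1 km; running total=22224.0 km
Leg 4 bearing: y=sinΔλ·cosφ2=0.08547212, x=cosφ1·sinφ2-sinφ1·cosφ2·cosΔλ=0.35781297; θ=atan2(y, x)=13.4347° ≈ 13.4°
Leg 5: φ1=0.5068262, φ2=0.2291094, Δφ=-0.2777168, Δλ=1.2210760 rad; a=sin²(Δφ/2)+cosφ1·cosφ2·sin²(Δλ/2)=0.2990125787; c=2·atan2(√a, √(1-a))=1.157123735; dist=6371·c=7372.035 ≈ 7372.0 km; running total=29596.0 km
Leg 5 bearing: y=sinΔλ·cosφ2=0.91491936, x=cosφ1·sinφ2-sinφ1·cosφ2·cosΔλ=0.03658939; θ=atan2(y, x)=87.7099° ≈ 87.7°
Leg 6: φ1=0.2291094, φ2=-1.3058780, Δφ=-1.5349874, Δλ=2.8757860 rad; a=sin²(Δφ/2)+cosφ1·cosφ2·sin²(Δλ/2)=0.7326104179; c=2·atan2(√a, √(1-a))=2.054680399; dist=6371·c=13090.369 ≈ 13090.4 km; running total=42686.4 km
Leg 6 bearing: y=sinΔλ·cosφ2=0.06877963, x=cosφ1·sinφ2-sinφ1·cosφ2·cosΔλ=-0.88251852; θ=atan2(y, x)=175.5436° ≈ 175.5°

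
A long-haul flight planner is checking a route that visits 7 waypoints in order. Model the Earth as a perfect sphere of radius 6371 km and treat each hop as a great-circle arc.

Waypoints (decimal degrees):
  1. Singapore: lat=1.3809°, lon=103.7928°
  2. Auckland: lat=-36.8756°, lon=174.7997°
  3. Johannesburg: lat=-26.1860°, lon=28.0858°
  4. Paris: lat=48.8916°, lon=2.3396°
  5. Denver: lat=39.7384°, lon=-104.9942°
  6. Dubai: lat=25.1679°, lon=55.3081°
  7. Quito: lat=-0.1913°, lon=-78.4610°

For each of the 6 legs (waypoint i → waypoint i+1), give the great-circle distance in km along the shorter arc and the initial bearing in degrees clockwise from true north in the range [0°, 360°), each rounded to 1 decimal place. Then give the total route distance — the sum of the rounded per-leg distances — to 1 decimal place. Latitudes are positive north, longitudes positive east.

Leg 1: φ1=0.0241013, φ2=-0.6436006, Δφ=-0.6677019, Δλ=1.2393042 rad; a=sin²(Δφ/2)+cosφ1·cosφ2·sin²(Δλ/2)=0.3770964433; c=2·atan2(√a, √(1-a))=1.322444062; dist=6371·c=8425.291 ≈ 8425.3 km; running total=8425.3 km
Leg 1 bearing: y=sinΔλ·cosφ2=0.75638975, x=cosφ1·sinφ2-sinφ1·cosφ2·cosΔλ=-0.60617935; θ=atan2(y, x)=128.7091° ≈ 128.7°
Leg 2: φ1=-0.6436006, φ2=-0.4570319, Δφ=0.1865687, Δλ=-2.5606406 rad; a=sin²(Δφ/2)+cosφ1·cosφ2·sin²(Δλ/2)=0.6676319733; c=2·atan2(√a, √(1-a))=1.912681704; dist=6371·c=12185.695 ≈ 12185.7 km; running total=20611.0 km
Leg 2 bearing: y=sinΔλ·cosφ2=-0.49249256, x=cosφ1·sinφ2-sinφ1·cosφ2·cosΔλ=-0.80314953; θ=atan2(y, x)=-148.4833° <0 so +360° → 211.5167° ≈ 211.5°
Leg 3: φ1=-0.4570319, φ2=0.8533194, Δφ=1.3103513, Δλ=-0.4493560 rad; a=sin²(Δφ/2)+cosφ1·cosφ2·sin²(Δλ/2)=0.4005305008; c=2·atan2(√a, √(1-a))=1.370521167; dist=6371·c=8731.590 ≈ 8731.6 km; running total=29342.6 km
Leg 3 bearing: y=sinΔλ·cosφ2=-0.28560227, x=cosφ1·sinφ2-sinφ1·cosφ2·cosΔλ=0.93747246; θ=atan2(y, x)=-16.9434° <0 so +360° → 343.0566° ≈ 343.1°
Leg 4: φ1=0.8533194, φ2=0.6935659, Δφ=-0.1597535, Δλ=-1.8733282 rad; a=sin²(Δφ/2)+cosφ1·cosφ2·sin²(Δλ/2)=0.3344774488; c=2·atan2(√a, √(1-a))=1.233385415; dist=6371·c=7857.898 ≈ 7857.9 km; running total=37200.5 km
Leg 4 bearing: y=sinΔλ·cosφ2=-0.73404860, x=cosφ1·sinφ2-sinφ1·cosφ2·cosΔλ=0.59294333; θ=atan2(y, x)=-51.0697° <0 so +360° → 308.9303° ≈ 308.9°
Leg 5: φ1=0.6935659, φ2=0.4392627, Δφ=-0.2543032, Δλ=2.7978029 rad; a=sin²(Δφ/2)+cosφ1·cosφ2·sin²(Δλ/2)=0.6916872794; c=2·atan2(√a, √(1-a))=1.964243594; dist=6371·c=12514.196 ≈ 12514.2 km; running total=49714.7 km
Leg 5 bearing: y=sinΔλ·cosφ2=0.30505907, x=cosφ1·sinφ2-sinφ1·cosφ2·cosΔλ=0.87175852; θ=atan2(y, x)=19.2867° ≈ 19.3°
Leg 6: φ1=0.4392627, φ2=-0.0033388, Δφ=-0.4426015, Δλ=-2.3347112 rad; a=sin²(Δφ/2)+cosφ1·cosφ2·sin²(Δλ/2)=0.8137494504; c=2·atan2(√a, √(1-a))=2.249133133; dist=6371·c=14329.227 ≈ 14329.2 km; running total=64043.9 km
Leg 6 bearing: y=sinΔλ·cosφ2=-0.72212938, x=cosφ1·sinφ2-sinφ1·cosφ2·cosΔλ=0.29116026; θ=atan2(y, x)=-68.0409° <0 so +360° → 291.9591° ≈ 292.0°

Leg 1: dist=8425.3 km, bearing=128.7°
Leg 2: dist=12185.7 km, bearing=211.5°
Leg 3: dist=8731.6 km, bearing=343.1°
Leg 4: dist=7857.9 km, bearing=308.9°
Leg 5: dist=12514.2 km, bearing=19.3°
Leg 6: dist=14329.2 km, bearing=292.0°
Total: 64043.9 km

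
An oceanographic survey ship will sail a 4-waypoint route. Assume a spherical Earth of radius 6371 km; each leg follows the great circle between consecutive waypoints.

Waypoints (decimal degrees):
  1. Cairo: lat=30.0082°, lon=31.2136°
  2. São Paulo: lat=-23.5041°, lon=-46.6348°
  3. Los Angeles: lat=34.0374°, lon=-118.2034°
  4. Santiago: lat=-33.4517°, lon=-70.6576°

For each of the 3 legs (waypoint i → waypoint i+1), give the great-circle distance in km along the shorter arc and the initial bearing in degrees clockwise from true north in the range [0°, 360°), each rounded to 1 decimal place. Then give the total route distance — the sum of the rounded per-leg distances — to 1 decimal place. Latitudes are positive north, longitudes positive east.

Leg 1: dist=10213.3 km, bearing=243.8°
Leg 2: dist=9899.0 km, bearing=308.2°
Leg 3: dist=8995.7 km, bearing=141.4°
Total: 29108.0 km

Leg 1: φ1=0.5237419, φ2=-0.4102239, Δφ=-0.9339658, Δλ=-1.3587109 rad; a=sin²(Δφ/2)+cosφ1·cosφ2·sin²(Δλ/2)=0.5161490009; c=2·atan2(√a, √(1-a))=1.603099947; dist=6371·c=10213.3498 ≈ 10213.3 km; running total=10213.3 km
Leg 1 bearing: y=sinΔλ·cosφ2=-0.89648458, x=cosφ1·sinφ2-sinφ1·cosφ2·cosΔλ=-0.44189617; θ=atan2(y, x)=-116.2397° <0 so +360° → 243.7603° ≈ 243.8°
Leg 2: φ1=-0.4102239, φ2=0.5940647, Δφ=1.0042886, Δλ=-1.2491077 rad; a=sin²(Δφ/2)+cosφ1·cosφ2·sin²(Δλ/2)=0.4914836885; c=2·atan2(√a, √(1-a))=1.553762880; dist=6371·c=9899.023 ≈ 9899.0 km; running total=20112.3 km
Leg 2 bearing: y=sinΔλ·cosφ2=-0.78616388, x=cosφ1·sinφ2-sinφ1·cosφ2·cosΔλ=0.61778333; θ=atan2(y, x)=-51.8390° <0 so +360° → 308.1610° ≈ 308.2°
Leg 3: φ1=0.5940647, φ2=-0.5838423, Δφ=-1.1779070, Δλ=0.8298308 rad; a=sin²(Δφ/2)+cosφ1·cosφ2·sin²(Δλ/2)=0.4209232494; c=2·atan2(√a, √(1-a))=1.411975989; dist=6371·c=8995.699 ≈ 8995.7 km; running total=29108.0 km
Leg 3 bearing: y=sinΔλ·cosφ2=0.61559833, x=cosφ1·sinφ2-sinφ1·cosφ2·cosΔλ=-0.77202731; θ=atan2(y, x)=141.4319° ≈ 141.4°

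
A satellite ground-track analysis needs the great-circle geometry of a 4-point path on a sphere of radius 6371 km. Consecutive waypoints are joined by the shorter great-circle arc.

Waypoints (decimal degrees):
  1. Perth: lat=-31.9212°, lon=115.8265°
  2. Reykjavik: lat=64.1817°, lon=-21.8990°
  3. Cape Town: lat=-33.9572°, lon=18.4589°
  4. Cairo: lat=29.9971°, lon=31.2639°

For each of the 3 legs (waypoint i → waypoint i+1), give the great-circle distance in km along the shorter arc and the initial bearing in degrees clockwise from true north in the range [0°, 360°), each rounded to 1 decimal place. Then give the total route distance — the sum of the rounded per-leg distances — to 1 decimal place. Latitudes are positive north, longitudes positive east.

Leg 1: dist=15405.7 km, bearing=333.7°
Leg 2: dist=11470.0 km, bearing=146.5°
Leg 3: dist=7237.5 km, bearing=12.2°
Total: 34113.2 km

Leg 1: φ1=-0.5571300, φ2=1.1201820, Δφ=1.6773120, Δλ=-2.4037634 rad; a=sin²(Δφ/2)+cosφ1·cosφ2·sin²(Δλ/2)=0.8747466576; c=2·atan2(√a, √(1-a))=2.418092703; dist=6371·c=15405.669 ≈ 15405.7 km; running total=15405.7 km
Leg 1 bearing: y=sinΔλ·cosφ2=-0.29296610, x=cosφ1·sinφ2-sinφ1·cosφ2·cosΔλ=0.59365869; θ=atan2(y, x)=-26.2660° <0 so +360° → 333.7340° ≈ 333.7°
Leg 2: φ1=1.1201820, φ2=-0.5926649, Δφ=-1.7128469, Δλ=0.7043782 rad; a=sin²(Δφ/2)+cosφ1·cosφ2·sin²(Δλ/2)=0.6137720244; c=2·atan2(√a, √(1-a))=1.800351152; dist=6371·c=11470.037 ≈ 11470.0 km; running total=26875.7 km
Leg 2 bearing: y=sinΔλ·cosφ2=0.53712205, x=cosφ1·sinφ2-sinφ1·cosφ2·cosΔλ=-0.81223372; θ=atan2(y, x)=146.5237° ≈ 146.5°
Leg 3: φ1=-0.5926649, φ2=0.5235482, Δφ=1.1162131, Δλ=0.2234894 rad; a=sin²(Δφ/2)+cosφ1·cosφ2·sin²(Δλ/2)=0.2893887283; c=2·atan2(√a, √(1-a))=1.136003467; dist=6371·c=7237.478 ≈ 7237.5 km; running total=34113.2 km
Leg 3 bearing: y=sinΔλ·cosφ2=0.19194593, x=cosφ1·sinφ2-sinφ1·cosφ2·cosΔλ=0.88641318; θ=atan2(y, x)=12.2183° ≈ 12.2°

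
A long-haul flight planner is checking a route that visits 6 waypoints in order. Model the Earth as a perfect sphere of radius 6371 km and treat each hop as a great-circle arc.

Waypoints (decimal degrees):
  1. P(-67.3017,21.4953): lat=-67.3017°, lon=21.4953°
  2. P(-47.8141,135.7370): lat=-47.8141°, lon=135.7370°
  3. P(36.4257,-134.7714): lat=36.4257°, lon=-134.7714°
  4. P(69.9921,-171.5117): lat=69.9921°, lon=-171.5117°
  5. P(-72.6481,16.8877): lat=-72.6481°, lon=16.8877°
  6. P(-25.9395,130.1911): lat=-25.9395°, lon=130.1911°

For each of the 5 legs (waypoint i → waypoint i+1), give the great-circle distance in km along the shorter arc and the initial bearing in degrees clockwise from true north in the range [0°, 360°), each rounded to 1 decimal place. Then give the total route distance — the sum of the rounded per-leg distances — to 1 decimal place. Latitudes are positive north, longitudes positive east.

Leg 1: dist=6087.6 km, bearing=131.4°
Leg 2: dist=12876.0 km, bearing=63.3°
Leg 3: dist=4322.3 km, bearing=341.0°
Leg 4: dist=19595.4 km, bearing=221.4°
Leg 5: dist=7989.9 km, bearing=119.6°
Total: 50871.2 km

Leg 1: φ1=-1.1746363, φ2=-0.8345135, Δφ=0.3401228, Δλ=1.9938938 rad; a=sin²(Δφ/2)+cosφ1·cosφ2·sin²(Δλ/2)=0.2114074352; c=2·atan2(√a, √(1-a))=0.955518857; dist=6371·c=6087.611 ≈ 6087.6 km; running total=6087.6 km
Leg 1 bearing: y=sinΔλ·cosφ2=0.61232305, x=cosφ1·sinφ2-sinφ1·cosφ2·cosΔλ=-0.54029419; θ=atan2(y, x)=131.4241° ≈ 131.4°
Leg 2: φ1=-0.8345135, φ2=0.6357484, Δφ=1.4702619, Δλ=-4.7212622 rad; a=sin²(Δφ/2)+cosφ1·cosφ2·sin²(Δλ/2)=0.7175892485; c=2·atan2(√a, √(1-a))=2.021032848; dist=6371·c=12876.000 ≈ 12876.0 km; running total=18963.6 km
Leg 2 bearing: y=sinΔλ·cosφ2=0.80459586, x=cosφ1·sinφ2-sinφ1·cosφ2·cosΔλ=0.40403610; θ=atan2(y, x)=63.3360° ≈ 63.3°
Leg 3: φ1=0.6357484, φ2=1.2215926, Δφ=0.5858442, Δλ=-0.6412392 rad; a=sin²(Δφ/2)+cosφ1·cosφ2·sin²(Δλ/2)=0.1107209649; c=2·atan2(√a, √(1-a))=0.678431426; dist=6371·c=4322.287 ≈ 4322.3 km; running total=23285.9 km
Leg 3 bearing: y=sinΔλ·cosφ2=-0.20467017, x=cosφ1·sinφ2-sinφ1·cosφ2·cosΔλ=0.59326002; θ=atan2(y, x)=-19.0340° <0 so +360° → 340.9660° ≈ 341.0°
Leg 4: φ1=1.2215926, φ2=-1.2679485, Δφ=-2.4895411, Δλ=3.2881898 rad; a=sin²(Δφ/2)+cosφ1·cosφ2·sin²(Δλ/2)=0.9989156164; c=2·atan2(√a, √(1-a))=3.075720783; dist=6371·c=19595.417 ≈ 19595.4 km; running total=42881.3 km
Leg 4 bearing: y=sinΔλ·cosφ2=-0.04356465, x=cosφ1·sinφ2-sinφ1·cosφ2·cosΔλ=-0.04934523; θ=atan2(y, x)=-138.5602° <0 so +360° → 221.4398° ≈ 221.4°
Leg 5: φ1=-1.2679485, φ2=-0.4527297, Δφ=0.8152189, Δλ=1.9775174 rad; a=sin²(Δφ/2)+cosφ1·cosφ2·sin²(Δλ/2)=0.3442911344; c=2·atan2(√a, √(1-a))=1.254111739; dist=6371·c=7989.946 ≈ 7989.9 km; running total=50871.2 km
Leg 5 bearing: y=sinΔλ·cosφ2=0.82589771, x=cosφ1·sinφ2-sinφ1·cosφ2·cosΔλ=-0.47001274; θ=atan2(y, x)=119.6439° ≈ 119.6°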